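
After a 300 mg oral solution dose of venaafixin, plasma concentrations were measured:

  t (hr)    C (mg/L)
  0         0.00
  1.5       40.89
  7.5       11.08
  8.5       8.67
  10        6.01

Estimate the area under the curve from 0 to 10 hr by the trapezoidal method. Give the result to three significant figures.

Trapezoidal AUC_0→10:
  [0→1.5]: (0.00+40.89)/2 × 1.5 = 30.6675
  [1.5→7.5]: (40.89+11.08)/2 × 6 = 155.91
  [7.5→8.5]: (11.08+8.67)/2 × 1 = 9.875
  [8.5→10]: (8.67+6.01)/2 × 1.5 = 11.01
  Sum = 207.4625 mg/L·hr

AUC = 207 mg/L·hr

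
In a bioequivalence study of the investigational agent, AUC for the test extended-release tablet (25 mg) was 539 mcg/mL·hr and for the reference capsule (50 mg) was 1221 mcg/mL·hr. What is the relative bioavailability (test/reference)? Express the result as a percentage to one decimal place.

F_rel = 88.3%

F_rel = (AUC_test/D_test) / (AUC_ref/D_ref)
      = (539/25) / (1221/50)
      = 21.56 / 24.42 = 0.8829 = 88.29%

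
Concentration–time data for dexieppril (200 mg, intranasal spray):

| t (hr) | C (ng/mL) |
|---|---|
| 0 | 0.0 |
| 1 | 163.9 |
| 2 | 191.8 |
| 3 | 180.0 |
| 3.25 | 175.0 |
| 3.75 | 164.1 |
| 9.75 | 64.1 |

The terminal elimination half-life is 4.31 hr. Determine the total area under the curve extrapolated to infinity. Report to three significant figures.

AUC = 1660 ng/mL·hr

Trapezoidal AUC_0→9.75:
  [0→1]: (0.0+163.9)/2 × 1 = 81.95
  [1→2]: (163.9+191.8)/2 × 1 = 177.85
  [2→3]: (191.8+180.0)/2 × 1 = 185.9
  [3→3.25]: (180.0+175.0)/2 × 0.25 = 44.375
  [3.25→3.75]: (175.0+164.1)/2 × 0.5 = 84.775
  [3.75→9.75]: (164.1+64.1)/2 × 6 = 684.6
  Sum = 1259.45 ng/mL·hr
k_e = ln2 / t½ = 0.693147 / 4.31 = 0.1608 hr^-1
Extrapolated tail: C_last / k_e = 64.1 / 0.1608 = 398.632
AUC_0→∞ = 1259.45 + 398.632 = 1658.082 ng/mL·hr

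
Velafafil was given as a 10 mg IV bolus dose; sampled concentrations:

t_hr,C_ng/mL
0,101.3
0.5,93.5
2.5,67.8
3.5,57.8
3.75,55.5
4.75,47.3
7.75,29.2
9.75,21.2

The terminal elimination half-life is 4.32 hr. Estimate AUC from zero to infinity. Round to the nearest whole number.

AUC = 636 ng/mL·hr

Trapezoidal AUC_0→9.75:
  [0→0.5]: (101.3+93.5)/2 × 0.5 = 48.7
  [0.5→2.5]: (93.5+67.8)/2 × 2 = 161.3
  [2.5→3.5]: (67.8+57.8)/2 × 1 = 62.8
  [3.5→3.75]: (57.8+55.5)/2 × 0.25 = 14.1625
  [3.75→4.75]: (55.5+47.3)/2 × 1 = 51.4
  [4.75→7.75]: (47.3+29.2)/2 × 3 = 114.75
  [7.75→9.75]: (29.2+21.2)/2 × 2 = 50.4
  Sum = 503.5125 ng/mL·hr
k_e = ln2 / t½ = 0.693147 / 4.32 = 0.1605 hr^-1
Extrapolated tail: C_last / k_e = 21.2 / 0.1605 = 132.087
AUC_0→∞ = 503.5125 + 132.087 = 635.5995 ng/mL·hr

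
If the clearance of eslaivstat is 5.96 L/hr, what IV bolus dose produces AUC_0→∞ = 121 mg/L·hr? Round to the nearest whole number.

Dose = 721 mg

Dose_iv = CL × AUC_0→∞
     = 5.96 × 121 = 721.16 mg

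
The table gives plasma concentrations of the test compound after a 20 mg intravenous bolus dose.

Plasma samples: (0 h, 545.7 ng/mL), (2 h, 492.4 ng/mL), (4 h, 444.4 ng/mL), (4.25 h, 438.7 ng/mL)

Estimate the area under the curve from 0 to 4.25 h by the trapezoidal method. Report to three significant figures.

AUC = 2090 ng/mL·h

Trapezoidal AUC_0→4.25:
  [0→2]: (545.7+492.4)/2 × 2 = 1038.1
  [2→4]: (492.4+444.4)/2 × 2 = 936.8
  [4→4.25]: (444.4+438.7)/2 × 0.25 = 110.3875
  Sum = 2085.2875 ng/mL·h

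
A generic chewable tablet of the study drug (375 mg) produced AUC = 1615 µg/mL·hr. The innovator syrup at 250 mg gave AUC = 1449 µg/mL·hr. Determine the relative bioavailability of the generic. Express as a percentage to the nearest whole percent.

F_rel = (AUC_test/D_test) / (AUC_ref/D_ref)
      = (1615/375) / (1449/250)
      = 4.30667 / 5.796 = 0.7430 = 74.30%

F_rel = 74%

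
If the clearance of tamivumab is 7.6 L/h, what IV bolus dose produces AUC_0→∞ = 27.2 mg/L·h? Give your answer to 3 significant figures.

Dose_iv = CL × AUC_0→∞
     = 7.6 × 27.2 = 206.72 mg

Dose = 207 mg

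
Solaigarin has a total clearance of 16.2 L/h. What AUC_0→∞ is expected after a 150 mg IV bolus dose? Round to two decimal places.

AUC = 9.26 mg/L·h

AUC_0→∞ = Dose_iv / CL
        = 150 / 16.2 = 9.25926 mg/L·h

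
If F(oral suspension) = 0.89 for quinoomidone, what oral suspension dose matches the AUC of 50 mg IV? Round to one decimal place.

D_oral = 56.2 mg

For equal systemic exposure: F × D_ev = D_iv
D_ev = D_iv / F = 50 / 0.89 = 56.1798 mg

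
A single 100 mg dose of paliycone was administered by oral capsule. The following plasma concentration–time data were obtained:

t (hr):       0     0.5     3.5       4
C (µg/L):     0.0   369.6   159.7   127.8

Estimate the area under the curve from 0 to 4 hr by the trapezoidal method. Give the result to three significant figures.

Trapezoidal AUC_0→4:
  [0→0.5]: (0.0+369.6)/2 × 0.5 = 92.4
  [0.5→3.5]: (369.6+159.7)/2 × 3 = 793.95
  [3.5→4]: (159.7+127.8)/2 × 0.5 = 71.875
  Sum = 958.225 µg/L·hr

AUC = 958 µg/L·hr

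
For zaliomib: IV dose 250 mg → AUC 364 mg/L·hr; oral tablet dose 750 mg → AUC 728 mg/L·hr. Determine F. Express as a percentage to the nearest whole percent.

F = 67%

F = (AUC_ev / D_ev) / (AUC_iv / D_iv)
  = (728/750) / (364/250)
  = 0.970667 / 1.456 = 0.6667
  = 66.67%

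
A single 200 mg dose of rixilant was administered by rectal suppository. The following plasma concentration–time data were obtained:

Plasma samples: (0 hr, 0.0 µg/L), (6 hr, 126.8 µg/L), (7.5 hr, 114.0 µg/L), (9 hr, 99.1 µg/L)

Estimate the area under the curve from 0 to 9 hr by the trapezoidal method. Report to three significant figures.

Trapezoidal AUC_0→9:
  [0→6]: (0.0+126.8)/2 × 6 = 380.4
  [6→7.5]: (126.8+114.0)/2 × 1.5 = 180.6
  [7.5→9]: (114.0+99.1)/2 × 1.5 = 159.825
  Sum = 720.825 µg/L·hr

AUC = 721 µg/L·hr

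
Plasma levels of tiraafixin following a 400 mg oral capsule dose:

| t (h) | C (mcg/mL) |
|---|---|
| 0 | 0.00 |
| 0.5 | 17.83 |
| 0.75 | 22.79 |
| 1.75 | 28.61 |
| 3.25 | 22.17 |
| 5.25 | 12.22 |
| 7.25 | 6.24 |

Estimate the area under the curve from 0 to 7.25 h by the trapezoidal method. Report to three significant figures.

Trapezoidal AUC_0→7.25:
  [0→0.5]: (0.00+17.83)/2 × 0.5 = 4.4575
  [0.5→0.75]: (17.83+22.79)/2 × 0.25 = 5.0775
  [0.75→1.75]: (22.79+28.61)/2 × 1 = 25.7
  [1.75→3.25]: (28.61+22.17)/2 × 1.5 = 38.085
  [3.25→5.25]: (22.17+12.22)/2 × 2 = 34.39
  [5.25→7.25]: (12.22+6.24)/2 × 2 = 18.46
  Sum = 126.17 mcg/mL·h

AUC = 126 mcg/mL·h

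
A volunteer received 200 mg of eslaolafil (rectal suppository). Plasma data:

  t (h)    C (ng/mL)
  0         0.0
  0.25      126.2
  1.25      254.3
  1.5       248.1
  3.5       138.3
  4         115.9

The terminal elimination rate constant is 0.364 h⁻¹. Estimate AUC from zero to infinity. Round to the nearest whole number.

Trapezoidal AUC_0→4:
  [0→0.25]: (0.0+126.2)/2 × 0.25 = 15.775
  [0.25→1.25]: (126.2+254.3)/2 × 1 = 190.25
  [1.25→1.5]: (254.3+248.1)/2 × 0.25 = 62.8
  [1.5→3.5]: (248.1+138.3)/2 × 2 = 386.4
  [3.5→4]: (138.3+115.9)/2 × 0.5 = 63.55
  Sum = 718.775 ng/mL·h
Extrapolated tail: C_last / k_e = 115.9 / 0.364 = 318.407
AUC_0→∞ = 718.775 + 318.407 = 1037.182 ng/mL·h

AUC = 1037 ng/mL·h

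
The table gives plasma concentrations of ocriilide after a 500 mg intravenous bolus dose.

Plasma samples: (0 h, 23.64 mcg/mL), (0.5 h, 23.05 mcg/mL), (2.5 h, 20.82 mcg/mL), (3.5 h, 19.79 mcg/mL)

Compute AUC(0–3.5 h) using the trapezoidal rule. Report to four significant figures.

AUC = 75.85 mcg/mL·h

Trapezoidal AUC_0→3.5:
  [0→0.5]: (23.64+23.05)/2 × 0.5 = 11.6725
  [0.5→2.5]: (23.05+20.82)/2 × 2 = 43.87
  [2.5→3.5]: (20.82+19.79)/2 × 1 = 20.305
  Sum = 75.8475 mcg/mL·h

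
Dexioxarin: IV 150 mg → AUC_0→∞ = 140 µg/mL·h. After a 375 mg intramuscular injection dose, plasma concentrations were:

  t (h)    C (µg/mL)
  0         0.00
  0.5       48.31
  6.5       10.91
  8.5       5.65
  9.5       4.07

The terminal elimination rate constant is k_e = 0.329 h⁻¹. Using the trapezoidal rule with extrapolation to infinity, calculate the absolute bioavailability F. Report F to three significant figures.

Trapezoidal AUC_0→9.5 (intramuscular injection):
  [0→0.5]: (0.00+48.31)/2 × 0.5 = 12.0775
  [0.5→6.5]: (48.31+10.91)/2 × 6 = 177.66
  [6.5→8.5]: (10.91+5.65)/2 × 2 = 16.56
  [8.5→9.5]: (5.65+4.07)/2 × 1 = 4.86
  Sum = 211.1575 µg/mL·h
Tail: C_last/k_e = 4.07/0.329 = 12.371
AUC_0→∞ (intramuscular injection) = 211.1575 + 12.371 = 223.5285 µg/mL·h
F = (AUC_ev/D_ev)/(AUC_iv/D_iv) = (223.5285/375)/(140/150) = 0.596076/0.933333 = 0.6387

F = 0.639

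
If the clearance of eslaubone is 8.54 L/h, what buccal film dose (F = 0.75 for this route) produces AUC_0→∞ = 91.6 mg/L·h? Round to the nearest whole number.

Dose = CL × AUC_0→∞ / F
     = 8.54 × 91.6 / 0.75 = 1043.02 mg

Dose = 1043 mg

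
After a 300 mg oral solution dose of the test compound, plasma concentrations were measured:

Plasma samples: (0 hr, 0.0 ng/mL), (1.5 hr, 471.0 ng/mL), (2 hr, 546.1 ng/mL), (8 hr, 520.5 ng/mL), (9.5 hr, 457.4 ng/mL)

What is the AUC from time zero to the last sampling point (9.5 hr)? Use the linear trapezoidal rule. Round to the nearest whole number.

Trapezoidal AUC_0→9.5:
  [0→1.5]: (0.0+471.0)/2 × 1.5 = 353.25
  [1.5→2]: (471.0+546.1)/2 × 0.5 = 254.275
  [2→8]: (546.1+520.5)/2 × 6 = 3199.8
  [8→9.5]: (520.5+457.4)/2 × 1.5 = 733.425
  Sum = 4540.75 ng/mL·hr

AUC = 4541 ng/mL·hr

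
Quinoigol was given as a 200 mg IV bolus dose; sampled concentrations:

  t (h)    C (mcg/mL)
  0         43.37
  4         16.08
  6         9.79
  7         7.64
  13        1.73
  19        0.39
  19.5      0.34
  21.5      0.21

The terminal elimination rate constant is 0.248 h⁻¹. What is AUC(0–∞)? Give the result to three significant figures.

AUC = 190 mcg/mL·h

Trapezoidal AUC_0→21.5:
  [0→4]: (43.37+16.08)/2 × 4 = 118.9
  [4→6]: (16.08+9.79)/2 × 2 = 25.87
  [6→7]: (9.79+7.64)/2 × 1 = 8.715
  [7→13]: (7.64+1.73)/2 × 6 = 28.11
  [13→19]: (1.73+0.39)/2 × 6 = 6.36
  [19→19.5]: (0.39+0.34)/2 × 0.5 = 0.1825
  [19.5→21.5]: (0.34+0.21)/2 × 2 = 0.55
  Sum = 188.6875 mcg/mL·h
Extrapolated tail: C_last / k_e = 0.21 / 0.248 = 0.847
AUC_0→∞ = 188.6875 + 0.847 = 189.5345 mcg/mL·h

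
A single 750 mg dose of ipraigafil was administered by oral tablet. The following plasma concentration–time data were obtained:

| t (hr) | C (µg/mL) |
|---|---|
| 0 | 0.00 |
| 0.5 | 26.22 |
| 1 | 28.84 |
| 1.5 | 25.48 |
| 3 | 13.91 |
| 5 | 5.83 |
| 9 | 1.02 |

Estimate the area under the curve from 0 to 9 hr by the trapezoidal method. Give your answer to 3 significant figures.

AUC = 96.9 µg/mL·hr

Trapezoidal AUC_0→9:
  [0→0.5]: (0.00+26.22)/2 × 0.5 = 6.555
  [0.5→1]: (26.22+28.84)/2 × 0.5 = 13.765
  [1→1.5]: (28.84+25.48)/2 × 0.5 = 13.58
  [1.5→3]: (25.48+13.91)/2 × 1.5 = 29.5425
  [3→5]: (13.91+5.83)/2 × 2 = 19.74
  [5→9]: (5.83+1.02)/2 × 4 = 13.7
  Sum = 96.8825 µg/mL·hr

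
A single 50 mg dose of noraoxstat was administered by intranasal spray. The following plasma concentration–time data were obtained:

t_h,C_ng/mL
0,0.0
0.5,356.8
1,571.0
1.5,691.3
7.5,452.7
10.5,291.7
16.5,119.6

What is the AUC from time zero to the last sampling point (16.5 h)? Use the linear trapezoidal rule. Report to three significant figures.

AUC = 6420 ng/mL·h

Trapezoidal AUC_0→16.5:
  [0→0.5]: (0.0+356.8)/2 × 0.5 = 89.2
  [0.5→1]: (356.8+571.0)/2 × 0.5 = 231.95
  [1→1.5]: (571.0+691.3)/2 × 0.5 = 315.575
  [1.5→7.5]: (691.3+452.7)/2 × 6 = 3432.0
  [7.5→10.5]: (452.7+291.7)/2 × 3 = 1116.6
  [10.5→16.5]: (291.7+119.6)/2 × 6 = 1233.9
  Sum = 6419.225 ng/mL·h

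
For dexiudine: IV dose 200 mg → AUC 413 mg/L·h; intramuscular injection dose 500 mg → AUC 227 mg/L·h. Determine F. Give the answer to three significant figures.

F = 0.220

F = (AUC_ev / D_ev) / (AUC_iv / D_iv)
  = (227/500) / (413/200)
  = 0.454 / 2.065 = 0.2199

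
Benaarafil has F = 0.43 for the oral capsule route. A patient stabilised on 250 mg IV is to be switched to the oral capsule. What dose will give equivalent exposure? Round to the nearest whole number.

D_oral = 581 mg

For equal systemic exposure: F × D_ev = D_iv
D_ev = D_iv / F = 250 / 0.43 = 581.395 mg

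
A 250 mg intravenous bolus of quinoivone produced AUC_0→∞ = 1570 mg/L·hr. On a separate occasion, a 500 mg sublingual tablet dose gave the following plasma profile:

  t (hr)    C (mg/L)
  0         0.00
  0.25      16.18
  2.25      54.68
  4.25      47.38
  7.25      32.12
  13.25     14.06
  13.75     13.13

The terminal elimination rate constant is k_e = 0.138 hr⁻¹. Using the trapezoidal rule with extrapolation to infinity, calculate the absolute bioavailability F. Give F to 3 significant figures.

Trapezoidal AUC_0→13.75 (sublingual tablet):
  [0→0.25]: (0.00+16.18)/2 × 0.25 = 2.0225
  [0.25→2.25]: (16.18+54.68)/2 × 2 = 70.86
  [2.25→4.25]: (54.68+47.38)/2 × 2 = 102.06
  [4.25→7.25]: (47.38+32.12)/2 × 3 = 119.25
  [7.25→13.25]: (32.12+14.06)/2 × 6 = 138.54
  [13.25→13.75]: (14.06+13.13)/2 × 0.5 = 6.7975
  Sum = 439.53 mg/L·hr
Tail: C_last/k_e = 13.13/0.138 = 95.145
AUC_0→∞ (sublingual tablet) = 439.53 + 95.145 = 534.675 mg/L·hr
F = (AUC_ev/D_ev)/(AUC_iv/D_iv) = (534.675/500)/(1570/250) = 1.06935/6.28 = 0.1703

F = 0.170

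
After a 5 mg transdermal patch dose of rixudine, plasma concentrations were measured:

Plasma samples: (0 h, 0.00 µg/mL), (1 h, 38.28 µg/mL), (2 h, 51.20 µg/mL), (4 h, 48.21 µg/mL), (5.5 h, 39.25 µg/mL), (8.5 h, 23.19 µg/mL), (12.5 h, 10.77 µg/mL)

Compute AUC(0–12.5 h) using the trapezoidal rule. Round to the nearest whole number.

AUC = 390 µg/mL·h

Trapezoidal AUC_0→12.5:
  [0→1]: (0.00+38.28)/2 × 1 = 19.14
  [1→2]: (38.28+51.20)/2 × 1 = 44.74
  [2→4]: (51.20+48.21)/2 × 2 = 99.41
  [4→5.5]: (48.21+39.25)/2 × 1.5 = 65.595
  [5.5→8.5]: (39.25+23.19)/2 × 3 = 93.66
  [8.5→12.5]: (23.19+10.77)/2 × 4 = 67.92
  Sum = 390.465 µg/mL·h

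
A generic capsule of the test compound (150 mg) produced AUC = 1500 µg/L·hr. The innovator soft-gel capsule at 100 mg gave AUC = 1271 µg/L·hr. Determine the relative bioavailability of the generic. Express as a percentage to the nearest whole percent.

F_rel = (AUC_test/D_test) / (AUC_ref/D_ref)
      = (1500/150) / (1271/100)
      = 10 / 12.71 = 0.7868 = 78.68%

F_rel = 79%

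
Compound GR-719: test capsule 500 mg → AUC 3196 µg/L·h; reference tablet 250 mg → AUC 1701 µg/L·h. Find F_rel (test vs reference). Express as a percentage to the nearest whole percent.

F_rel = (AUC_test/D_test) / (AUC_ref/D_ref)
      = (3196/500) / (1701/250)
      = 6.392 / 6.804 = 0.9394 = 93.94%

F_rel = 94%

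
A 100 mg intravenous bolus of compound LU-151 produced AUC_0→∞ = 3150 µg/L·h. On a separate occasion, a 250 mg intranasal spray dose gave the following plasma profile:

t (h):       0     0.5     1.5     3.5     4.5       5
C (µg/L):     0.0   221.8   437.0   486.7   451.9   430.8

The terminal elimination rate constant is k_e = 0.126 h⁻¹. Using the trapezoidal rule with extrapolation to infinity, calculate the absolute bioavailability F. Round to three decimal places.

F = 0.688

Trapezoidal AUC_0→5 (intranasal spray):
  [0→0.5]: (0.0+221.8)/2 × 0.5 = 55.45
  [0.5→1.5]: (221.8+437.0)/2 × 1 = 329.4
  [1.5→3.5]: (437.0+486.7)/2 × 2 = 923.7
  [3.5→4.5]: (486.7+451.9)/2 × 1 = 469.3
  [4.5→5]: (451.9+430.8)/2 × 0.5 = 220.675
  Sum = 1998.525 µg/L·h
Tail: C_last/k_e = 430.8/0.126 = 3419.048
AUC_0→∞ (intranasal spray) = 1998.525 + 3419.048 = 5417.573 µg/L·h
F = (AUC_ev/D_ev)/(AUC_iv/D_iv) = (5417.573/250)/(3150/100) = 21.670292/31.5 = 0.6879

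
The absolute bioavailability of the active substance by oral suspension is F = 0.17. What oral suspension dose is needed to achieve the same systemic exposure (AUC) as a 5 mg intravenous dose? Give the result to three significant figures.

D_oral = 29.4 mg

For equal systemic exposure: F × D_ev = D_iv
D_ev = D_iv / F = 5 / 0.17 = 29.4118 mg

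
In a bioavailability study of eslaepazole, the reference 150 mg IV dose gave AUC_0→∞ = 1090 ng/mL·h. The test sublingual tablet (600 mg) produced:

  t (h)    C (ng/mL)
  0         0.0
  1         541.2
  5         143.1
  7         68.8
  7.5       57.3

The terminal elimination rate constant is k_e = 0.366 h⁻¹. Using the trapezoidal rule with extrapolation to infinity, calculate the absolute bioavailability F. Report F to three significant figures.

F = 0.468

Trapezoidal AUC_0→7.5 (sublingual tablet):
  [0→1]: (0.0+541.2)/2 × 1 = 270.6
  [1→5]: (541.2+143.1)/2 × 4 = 1368.6
  [5→7]: (143.1+68.8)/2 × 2 = 211.9
  [7→7.5]: (68.8+57.3)/2 × 0.5 = 31.525
  Sum = 1882.625 ng/mL·h
Tail: C_last/k_e = 57.3/0.366 = 156.557
AUC_0→∞ (sublingual tablet) = 1882.625 + 156.557 = 2039.182 ng/mL·h
F = (AUC_ev/D_ev)/(AUC_iv/D_iv) = (2039.182/600)/(1090/150) = 3.39864/7.26667 = 0.4677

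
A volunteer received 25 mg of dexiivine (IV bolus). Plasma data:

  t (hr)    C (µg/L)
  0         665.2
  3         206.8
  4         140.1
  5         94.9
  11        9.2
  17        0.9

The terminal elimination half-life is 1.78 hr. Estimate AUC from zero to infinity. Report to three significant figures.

Trapezoidal AUC_0→17:
  [0→3]: (665.2+206.8)/2 × 3 = 1308.0
  [3→4]: (206.8+140.1)/2 × 1 = 173.45
  [4→5]: (140.1+94.9)/2 × 1 = 117.5
  [5→11]: (94.9+9.2)/2 × 6 = 312.3
  [11→17]: (9.2+0.9)/2 × 6 = 30.3
  Sum = 1941.55 µg/L·hr
k_e = ln2 / t½ = 0.693147 / 1.78 = 0.3894 hr^-1
Extrapolated tail: C_last / k_e = 0.9 / 0.3894 = 2.311
AUC_0→∞ = 1941.55 + 2.311 = 1943.861 µg/L·hr

AUC = 1940 µg/L·hr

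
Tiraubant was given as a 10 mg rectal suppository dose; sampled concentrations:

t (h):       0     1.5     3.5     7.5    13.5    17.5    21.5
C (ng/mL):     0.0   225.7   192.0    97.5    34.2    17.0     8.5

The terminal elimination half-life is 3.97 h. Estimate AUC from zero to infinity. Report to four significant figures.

AUC = 1763 ng/mL·h

Trapezoidal AUC_0→21.5:
  [0→1.5]: (0.0+225.7)/2 × 1.5 = 169.275
  [1.5→3.5]: (225.7+192.0)/2 × 2 = 417.7
  [3.5→7.5]: (192.0+97.5)/2 × 4 = 579.0
  [7.5→13.5]: (97.5+34.2)/2 × 6 = 395.1
  [13.5→17.5]: (34.2+17.0)/2 × 4 = 102.4
  [17.5→21.5]: (17.0+8.5)/2 × 4 = 51.0
  Sum = 1714.475 ng/mL·h
k_e = ln2 / t½ = 0.693147 / 3.97 = 0.1746 h^-1
Extrapolated tail: C_last / k_e = 8.5 / 0.1746 = 48.683
AUC_0→∞ = 1714.475 + 48.683 = 1763.158 ng/mL·h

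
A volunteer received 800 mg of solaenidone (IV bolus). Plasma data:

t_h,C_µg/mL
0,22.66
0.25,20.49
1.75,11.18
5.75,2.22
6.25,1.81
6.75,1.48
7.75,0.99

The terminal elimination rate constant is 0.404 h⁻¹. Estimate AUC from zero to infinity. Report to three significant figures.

AUC = 61.5 µg/mL·h

Trapezoidal AUC_0→7.75:
  [0→0.25]: (22.66+20.49)/2 × 0.25 = 5.39375
  [0.25→1.75]: (20.49+11.18)/2 × 1.5 = 23.7525
  [1.75→5.75]: (11.18+2.22)/2 × 4 = 26.8
  [5.75→6.25]: (2.22+1.81)/2 × 0.5 = 1.0075
  [6.25→6.75]: (1.81+1.48)/2 × 0.5 = 0.8225
  [6.75→7.75]: (1.48+0.99)/2 × 1 = 1.235
  Sum = 59.01125 µg/mL·h
Extrapolated tail: C_last / k_e = 0.99 / 0.404 = 2.450
AUC_0→∞ = 59.01125 + 2.450 = 61.46125 µg/mL·h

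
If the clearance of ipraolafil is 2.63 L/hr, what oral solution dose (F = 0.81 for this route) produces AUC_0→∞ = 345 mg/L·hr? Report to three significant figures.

Dose = 1120 mg

Dose = CL × AUC_0→∞ / F
     = 2.63 × 345 / 0.81 = 1120.19 mg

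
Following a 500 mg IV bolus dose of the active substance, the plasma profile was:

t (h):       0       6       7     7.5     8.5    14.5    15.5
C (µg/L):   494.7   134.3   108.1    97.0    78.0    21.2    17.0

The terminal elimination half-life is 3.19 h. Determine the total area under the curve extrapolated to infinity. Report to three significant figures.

Trapezoidal AUC_0→15.5:
  [0→6]: (494.7+134.3)/2 × 6 = 1887.0
  [6→7]: (134.3+108.1)/2 × 1 = 121.2
  [7→7.5]: (108.1+97.0)/2 × 0.5 = 51.275
  [7.5→8.5]: (97.0+78.0)/2 × 1 = 87.5
  [8.5→14.5]: (78.0+21.2)/2 × 6 = 297.6
  [14.5→15.5]: (21.2+17.0)/2 × 1 = 19.1
  Sum = 2463.675 µg/L·h
k_e = ln2 / t½ = 0.693147 / 3.19 = 0.2173 h^-1
Extrapolated tail: C_last / k_e = 17.0 / 0.2173 = 78.233
AUC_0→∞ = 2463.675 + 78.233 = 2541.908 µg/L·h

AUC = 2540 µg/L·h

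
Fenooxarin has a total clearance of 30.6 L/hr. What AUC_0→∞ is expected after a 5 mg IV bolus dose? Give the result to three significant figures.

AUC_0→∞ = Dose_iv / CL
        = 5 / 30.6 = 0.163399 mg/L·hr

AUC = 0.163 mg/L·hr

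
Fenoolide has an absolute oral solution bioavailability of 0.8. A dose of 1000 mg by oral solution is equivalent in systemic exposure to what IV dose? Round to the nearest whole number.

Systemic exposure from an extravascular dose = F × D_ev, so the equivalent IV dose is F × D_ev.
D_iv = F × D_ev = 0.8 × 1000 = 800 mg

D_iv = 800 mg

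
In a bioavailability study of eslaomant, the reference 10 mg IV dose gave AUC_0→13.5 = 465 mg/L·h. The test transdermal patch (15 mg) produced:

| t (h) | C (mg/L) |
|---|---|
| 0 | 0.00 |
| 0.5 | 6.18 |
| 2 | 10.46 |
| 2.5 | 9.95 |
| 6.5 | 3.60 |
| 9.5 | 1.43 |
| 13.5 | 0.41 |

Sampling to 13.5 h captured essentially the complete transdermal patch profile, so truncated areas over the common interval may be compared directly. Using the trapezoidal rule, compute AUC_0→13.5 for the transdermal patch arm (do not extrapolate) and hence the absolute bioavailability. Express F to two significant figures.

F = 0.082

Trapezoidal AUC_0→13.5 (transdermal patch):
  [0→0.5]: (0.00+6.18)/2 × 0.5 = 1.545
  [0.5→2]: (6.18+10.46)/2 × 1.5 = 12.48
  [2→2.5]: (10.46+9.95)/2 × 0.5 = 5.1025
  [2.5→6.5]: (9.95+3.60)/2 × 4 = 27.1
  [6.5→9.5]: (3.60+1.43)/2 × 3 = 7.545
  [9.5→13.5]: (1.43+0.41)/2 × 4 = 3.68
  Sum = 57.4525 mg/L·h
F = (AUC_ev/D_ev)/(AUC_iv/D_iv) = (57.4525/15)/(465/10) = 3.83017/46.5 = 0.0824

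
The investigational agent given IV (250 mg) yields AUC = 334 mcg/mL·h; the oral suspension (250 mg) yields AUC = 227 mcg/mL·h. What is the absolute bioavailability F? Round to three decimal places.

F = (AUC_ev / D_ev) / (AUC_iv / D_iv)
  = (227/250) / (334/250)
  = 0.908 / 1.336 = 0.6796

F = 0.680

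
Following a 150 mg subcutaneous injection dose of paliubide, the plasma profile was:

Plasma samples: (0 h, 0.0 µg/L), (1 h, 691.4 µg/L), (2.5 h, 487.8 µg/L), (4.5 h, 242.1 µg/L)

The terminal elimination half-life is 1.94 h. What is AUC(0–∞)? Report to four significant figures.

AUC = 2638 µg/L·h

Trapezoidal AUC_0→4.5:
  [0→1]: (0.0+691.4)/2 × 1 = 345.7
  [1→2.5]: (691.4+487.8)/2 × 1.5 = 884.4
  [2.5→4.5]: (487.8+242.1)/2 × 2 = 729.9
  Sum = 1960.0 µg/L·h
k_e = ln2 / t½ = 0.693147 / 1.94 = 0.3573 h^-1
Extrapolated tail: C_last / k_e = 242.1 / 0.3573 = 677.582
AUC_0→∞ = 1960.0 + 677.582 = 2637.582 µg/L·h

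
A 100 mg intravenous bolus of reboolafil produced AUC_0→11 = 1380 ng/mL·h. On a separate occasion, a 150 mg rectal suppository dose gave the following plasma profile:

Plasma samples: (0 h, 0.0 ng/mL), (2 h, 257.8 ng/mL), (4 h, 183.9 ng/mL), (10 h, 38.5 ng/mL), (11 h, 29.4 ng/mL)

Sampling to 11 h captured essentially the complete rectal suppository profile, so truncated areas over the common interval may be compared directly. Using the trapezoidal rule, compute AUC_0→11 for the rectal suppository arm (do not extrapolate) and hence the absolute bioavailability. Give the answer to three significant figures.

F = 0.677

Trapezoidal AUC_0→11 (rectal suppository):
  [0→2]: (0.0+257.8)/2 × 2 = 257.8
  [2→4]: (257.8+183.9)/2 × 2 = 441.7
  [4→10]: (183.9+38.5)/2 × 6 = 667.2
  [10→11]: (38.5+29.4)/2 × 1 = 33.95
  Sum = 1400.65 ng/mL·h
F = (AUC_ev/D_ev)/(AUC_iv/D_iv) = (1400.65/150)/(1380/100) = 9.33767/13.8 = 0.6766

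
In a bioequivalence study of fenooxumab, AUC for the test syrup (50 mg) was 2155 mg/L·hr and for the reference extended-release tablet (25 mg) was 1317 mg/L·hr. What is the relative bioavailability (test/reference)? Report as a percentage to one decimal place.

F_rel = (AUC_test/D_test) / (AUC_ref/D_ref)
      = (2155/50) / (1317/25)
      = 43.1 / 52.68 = 0.8181 = 81.81%

F_rel = 81.8%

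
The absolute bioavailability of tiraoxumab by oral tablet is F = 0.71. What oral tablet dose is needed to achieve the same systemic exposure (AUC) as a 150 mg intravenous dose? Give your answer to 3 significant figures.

For equal systemic exposure: F × D_ev = D_iv
D_ev = D_iv / F = 150 / 0.71 = 211.268 mg

D_oral = 211 mg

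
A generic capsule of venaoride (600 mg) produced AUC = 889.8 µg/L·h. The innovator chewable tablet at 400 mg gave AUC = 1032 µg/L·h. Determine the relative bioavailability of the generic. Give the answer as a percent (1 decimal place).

F_rel = 57.5%

F_rel = (AUC_test/D_test) / (AUC_ref/D_ref)
      = (889.8/600) / (1032/400)
      = 1.483 / 2.58 = 0.5748 = 57.48%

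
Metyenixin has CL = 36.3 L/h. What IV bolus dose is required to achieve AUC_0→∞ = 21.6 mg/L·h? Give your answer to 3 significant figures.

Dose_iv = CL × AUC_0→∞
     = 36.3 × 21.6 = 784.08 mg

Dose = 784 mg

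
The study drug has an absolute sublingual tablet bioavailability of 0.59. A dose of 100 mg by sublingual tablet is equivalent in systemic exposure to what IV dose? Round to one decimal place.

D_iv = 59.0 mg

Systemic exposure from an extravascular dose = F × D_ev, so the equivalent IV dose is F × D_ev.
D_iv = F × D_ev = 0.59 × 100 = 59 mg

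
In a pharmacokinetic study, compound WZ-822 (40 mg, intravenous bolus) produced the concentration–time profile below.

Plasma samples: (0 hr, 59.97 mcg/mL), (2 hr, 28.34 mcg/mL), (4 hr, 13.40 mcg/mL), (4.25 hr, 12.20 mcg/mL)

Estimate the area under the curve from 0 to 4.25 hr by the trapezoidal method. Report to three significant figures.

AUC = 133 mcg/mL·hr

Trapezoidal AUC_0→4.25:
  [0→2]: (59.97+28.34)/2 × 2 = 88.31
  [2→4]: (28.34+13.40)/2 × 2 = 41.74
  [4→4.25]: (13.40+12.20)/2 × 0.25 = 3.2
  Sum = 133.25 mcg/mL·hr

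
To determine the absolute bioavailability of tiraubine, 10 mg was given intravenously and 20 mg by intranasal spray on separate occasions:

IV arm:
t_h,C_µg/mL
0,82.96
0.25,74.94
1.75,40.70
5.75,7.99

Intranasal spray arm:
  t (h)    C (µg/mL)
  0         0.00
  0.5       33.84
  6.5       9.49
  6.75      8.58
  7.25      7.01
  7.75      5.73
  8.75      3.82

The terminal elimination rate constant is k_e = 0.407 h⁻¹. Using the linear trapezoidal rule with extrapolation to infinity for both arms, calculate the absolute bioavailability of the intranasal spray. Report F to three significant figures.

Trapezoidal AUC_0→5.75 (IV):
  [0→0.25]: (82.96+74.94)/2 × 0.25 = 19.7375
  [0.25→1.75]: (74.94+40.70)/2 × 1.5 = 86.73
  [1.75→5.75]: (40.70+7.99)/2 × 4 = 97.38
  Sum = 203.8475 µg/mL·h
IV tail: 7.99/0.407 = 19.631; AUC_iv,0→∞ = 203.8475 + 19.631 = 223.4785 µg/mL·h
Trapezoidal AUC_0→8.75 (intranasal spray):
  [0→0.5]: (0.00+33.84)/2 × 0.5 = 8.46
  [0.5→6.5]: (33.84+9.49)/2 × 6 = 129.99
  [6.5→6.75]: (9.49+8.58)/2 × 0.25 = 2.25875
  [6.75→7.25]: (8.58+7.01)/2 × 0.5 = 3.8975
  [7.25→7.75]: (7.01+5.73)/2 × 0.5 = 3.185
  [7.75→8.75]: (5.73+3.82)/2 × 1 = 4.775
  Sum = 152.56625 µg/mL·h
intranasal spray tail: 3.82/0.407 = 9.386; AUC_ev,0→∞ = 152.56625 + 9.386 = 161.95225 µg/mL·h
F = (AUC_ev/D_ev)/(AUC_iv/D_iv) = (161.95225/20)/(223.4785/10) = 8.0976125/22.34785 = 0.3623

F = 0.362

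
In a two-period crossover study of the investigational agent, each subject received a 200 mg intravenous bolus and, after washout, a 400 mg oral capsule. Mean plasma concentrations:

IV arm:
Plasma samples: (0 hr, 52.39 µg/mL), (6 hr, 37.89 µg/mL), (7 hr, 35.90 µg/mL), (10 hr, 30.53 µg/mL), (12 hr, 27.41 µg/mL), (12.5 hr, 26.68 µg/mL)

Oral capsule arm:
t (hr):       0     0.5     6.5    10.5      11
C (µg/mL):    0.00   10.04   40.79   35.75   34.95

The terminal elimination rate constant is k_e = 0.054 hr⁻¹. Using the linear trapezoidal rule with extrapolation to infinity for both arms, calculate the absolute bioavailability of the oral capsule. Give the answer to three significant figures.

F = 0.500

Trapezoidal AUC_0→12.5 (IV):
  [0→6]: (52.39+37.89)/2 × 6 = 270.84
  [6→7]: (37.89+35.90)/2 × 1 = 36.895
  [7→10]: (35.90+30.53)/2 × 3 = 99.645
  [10→12]: (30.53+27.41)/2 × 2 = 57.94
  [12→12.5]: (27.41+26.68)/2 × 0.5 = 13.5225
  Sum = 478.8425 µg/mL·hr
IV tail: 26.68/0.054 = 494.074; AUC_iv,0→∞ = 478.8425 + 494.074 = 972.9165 µg/mL·hr
Trapezoidal AUC_0→11 (oral capsule):
  [0→0.5]: (0.00+10.04)/2 × 0.5 = 2.51
  [0.5→6.5]: (10.04+40.79)/2 × 6 = 152.49
  [6.5→10.5]: (40.79+35.75)/2 × 4 = 153.08
  [10.5→11]: (35.75+34.95)/2 × 0.5 = 17.675
  Sum = 325.755 µg/mL·hr
oral capsule tail: 34.95/0.054 = 647.222; AUC_ev,0→∞ = 325.755 + 647.222 = 972.977 µg/mL·hr
F = (AUC_ev/D_ev)/(AUC_iv/D_iv) = (972.977/400)/(972.9165/200) = 2.4324425/4.8645825 = 0.5000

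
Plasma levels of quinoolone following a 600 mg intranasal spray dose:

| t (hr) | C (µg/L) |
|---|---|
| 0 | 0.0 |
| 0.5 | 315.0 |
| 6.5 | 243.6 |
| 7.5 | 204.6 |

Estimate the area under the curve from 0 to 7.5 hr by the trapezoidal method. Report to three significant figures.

Trapezoidal AUC_0→7.5:
  [0→0.5]: (0.0+315.0)/2 × 0.5 = 78.75
  [0.5→6.5]: (315.0+243.6)/2 × 6 = 1675.8
  [6.5→7.5]: (243.6+204.6)/2 × 1 = 224.1
  Sum = 1978.65 µg/L·hr

AUC = 1980 µg/L·hr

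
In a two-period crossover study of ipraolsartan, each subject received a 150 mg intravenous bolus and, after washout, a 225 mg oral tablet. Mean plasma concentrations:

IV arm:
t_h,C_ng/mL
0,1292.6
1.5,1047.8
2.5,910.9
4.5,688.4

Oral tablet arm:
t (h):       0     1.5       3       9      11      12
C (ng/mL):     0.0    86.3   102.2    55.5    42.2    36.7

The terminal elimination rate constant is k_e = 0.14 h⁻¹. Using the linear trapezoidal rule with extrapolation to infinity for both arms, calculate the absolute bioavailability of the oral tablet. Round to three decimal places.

Trapezoidal AUC_0→4.5 (IV):
  [0→1.5]: (1292.6+1047.8)/2 × 1.5 = 1755.3
  [1.5→2.5]: (1047.8+910.9)/2 × 1 = 979.35
  [2.5→4.5]: (910.9+688.4)/2 × 2 = 1599.3
  Sum = 4333.95 ng/mL·h
IV tail: 688.4/0.14 = 4917.143; AUC_iv,0→∞ = 4333.95 + 4917.143 = 9251.093 ng/mL·h
Trapezoidal AUC_0→12 (oral tablet):
  [0→1.5]: (0.0+86.3)/2 × 1.5 = 64.725
  [1.5→3]: (86.3+102.2)/2 × 1.5 = 141.375
  [3→9]: (102.2+55.5)/2 × 6 = 473.1
  [9→11]: (55.5+42.2)/2 × 2 = 97.7
  [11→12]: (42.2+36.7)/2 × 1 = 39.45
  Sum = 816.35 ng/mL·h
oral tablet tail: 36.7/0.14 = 262.143; AUC_ev,0→∞ = 816.35 + 262.143 = 1078.493 ng/mL·h
F = (AUC_ev/D_ev)/(AUC_iv/D_iv) = (1078.493/225)/(9251.093/150) = 4.7933/61.674 = 0.0777

F = 0.078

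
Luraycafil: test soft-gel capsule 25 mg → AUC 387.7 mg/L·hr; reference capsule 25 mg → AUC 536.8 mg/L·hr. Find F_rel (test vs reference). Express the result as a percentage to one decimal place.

F_rel = (AUC_test/D_test) / (AUC_ref/D_ref)
      = (387.7/25) / (536.8/25)
      = 15.508 / 21.472 = 0.7222 = 72.22%

F_rel = 72.2%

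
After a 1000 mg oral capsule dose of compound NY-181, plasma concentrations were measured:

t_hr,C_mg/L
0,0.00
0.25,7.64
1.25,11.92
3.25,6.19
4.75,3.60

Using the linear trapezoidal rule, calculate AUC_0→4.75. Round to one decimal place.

AUC = 36.2 mg/L·hr

Trapezoidal AUC_0→4.75:
  [0→0.25]: (0.00+7.64)/2 × 0.25 = 0.955
  [0.25→1.25]: (7.64+11.92)/2 × 1 = 9.78
  [1.25→3.25]: (11.92+6.19)/2 × 2 = 18.11
  [3.25→4.75]: (6.19+3.60)/2 × 1.5 = 7.3425
  Sum = 36.1875 mg/L·hr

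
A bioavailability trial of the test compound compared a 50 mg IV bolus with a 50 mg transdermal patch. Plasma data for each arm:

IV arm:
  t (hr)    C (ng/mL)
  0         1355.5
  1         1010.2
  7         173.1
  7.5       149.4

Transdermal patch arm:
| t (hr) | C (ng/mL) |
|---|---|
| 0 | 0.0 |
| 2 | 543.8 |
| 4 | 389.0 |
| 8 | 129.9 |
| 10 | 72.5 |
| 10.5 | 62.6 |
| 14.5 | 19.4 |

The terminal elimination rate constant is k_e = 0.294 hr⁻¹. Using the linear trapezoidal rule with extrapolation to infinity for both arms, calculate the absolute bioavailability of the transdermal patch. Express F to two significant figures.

F = 0.56

Trapezoidal AUC_0→7.5 (IV):
  [0→1]: (1355.5+1010.2)/2 × 1 = 1182.85
  [1→7]: (1010.2+173.1)/2 × 6 = 3549.9
  [7→7.5]: (173.1+149.4)/2 × 0.5 = 80.625
  Sum = 4813.375 ng/mL·hr
IV tail: 149.4/0.294 = 508.163; AUC_iv,0→∞ = 4813.375 + 508.163 = 5321.538 ng/mL·hr
Trapezoidal AUC_0→14.5 (transdermal patch):
  [0→2]: (0.0+543.8)/2 × 2 = 543.8
  [2→4]: (543.8+389.0)/2 × 2 = 932.8
  [4→8]: (389.0+129.9)/2 × 4 = 1037.8
  [8→10]: (129.9+72.5)/2 × 2 = 202.4
  [10→10.5]: (72.5+62.6)/2 × 0.5 = 33.775
  [10.5→14.5]: (62.6+19.4)/2 × 4 = 164.0
  Sum = 2914.575 ng/mL·hr
transdermal patch tail: 19.4/0.294 = 65.986; AUC_ev,0→∞ = 2914.575 + 65.986 = 2980.561 ng/mL·hr
F = (AUC_ev/D_ev)/(AUC_iv/D_iv) = (2980.561/50)/(5321.538/50) = 59.61122/106.43076 = 0.5601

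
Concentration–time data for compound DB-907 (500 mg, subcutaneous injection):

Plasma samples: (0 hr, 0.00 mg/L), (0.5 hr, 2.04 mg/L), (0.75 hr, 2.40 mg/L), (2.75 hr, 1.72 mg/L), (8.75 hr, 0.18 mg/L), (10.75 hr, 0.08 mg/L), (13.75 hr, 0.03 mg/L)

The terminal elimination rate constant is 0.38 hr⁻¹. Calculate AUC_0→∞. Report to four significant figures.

AUC = 11.39 mg/L·hr

Trapezoidal AUC_0→13.75:
  [0→0.5]: (0.00+2.04)/2 × 0.5 = 0.51
  [0.5→0.75]: (2.04+2.40)/2 × 0.25 = 0.555
  [0.75→2.75]: (2.40+1.72)/2 × 2 = 4.12
  [2.75→8.75]: (1.72+0.18)/2 × 6 = 5.7
  [8.75→10.75]: (0.18+0.08)/2 × 2 = 0.26
  [10.75→13.75]: (0.08+0.03)/2 × 3 = 0.165
  Sum = 11.31 mg/L·hr
Extrapolated tail: C_last / k_e = 0.03 / 0.38 = 0.079
AUC_0→∞ = 11.31 + 0.079 = 11.389 mg/L·hr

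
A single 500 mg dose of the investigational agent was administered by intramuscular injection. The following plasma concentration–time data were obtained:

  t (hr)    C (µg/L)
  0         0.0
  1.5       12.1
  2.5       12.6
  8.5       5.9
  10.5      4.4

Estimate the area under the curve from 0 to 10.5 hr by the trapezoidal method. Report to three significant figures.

AUC = 87.2 µg/L·hr

Trapezoidal AUC_0→10.5:
  [0→1.5]: (0.0+12.1)/2 × 1.5 = 9.075
  [1.5→2.5]: (12.1+12.6)/2 × 1 = 12.35
  [2.5→8.5]: (12.6+5.9)/2 × 6 = 55.5
  [8.5→10.5]: (5.9+4.4)/2 × 2 = 10.3
  Sum = 87.225 µg/L·hr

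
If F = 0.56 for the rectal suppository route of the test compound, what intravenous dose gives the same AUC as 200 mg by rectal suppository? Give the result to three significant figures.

Systemic exposure from an extravascular dose = F × D_ev, so the equivalent IV dose is F × D_ev.
D_iv = F × D_ev = 0.56 × 200 = 112 mg

D_iv = 112 mg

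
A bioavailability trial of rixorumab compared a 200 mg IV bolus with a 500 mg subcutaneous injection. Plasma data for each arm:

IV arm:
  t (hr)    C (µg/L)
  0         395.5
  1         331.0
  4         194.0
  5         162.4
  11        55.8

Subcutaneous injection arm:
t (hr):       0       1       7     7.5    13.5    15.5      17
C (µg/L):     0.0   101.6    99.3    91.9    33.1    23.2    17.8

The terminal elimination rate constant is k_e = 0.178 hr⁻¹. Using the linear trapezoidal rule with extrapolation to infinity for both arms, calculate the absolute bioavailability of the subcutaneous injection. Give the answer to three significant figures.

F = 0.220

Trapezoidal AUC_0→11 (IV):
  [0→1]: (395.5+331.0)/2 × 1 = 363.25
  [1→4]: (331.0+194.0)/2 × 3 = 787.5
  [4→5]: (194.0+162.4)/2 × 1 = 178.2
  [5→11]: (162.4+55.8)/2 × 6 = 654.6
  Sum = 1983.55 µg/L·hr
IV tail: 55.8/0.178 = 313.483; AUC_iv,0→∞ = 1983.55 + 313.483 = 2297.033 µg/L·hr
Trapezoidal AUC_0→17 (subcutaneous injection):
  [0→1]: (0.0+101.6)/2 × 1 = 50.8
  [1→7]: (101.6+99.3)/2 × 6 = 602.7
  [7→7.5]: (99.3+91.9)/2 × 0.5 = 47.8
  [7.5→13.5]: (91.9+33.1)/2 × 6 = 375.0
  [13.5→15.5]: (33.1+23.2)/2 × 2 = 56.3
  [15.5→17]: (23.2+17.8)/2 × 1.5 = 30.75
  Sum = 1163.35 µg/L·hr
subcutaneous injection tail: 17.8/0.178 = 100.000; AUC_ev,0→∞ = 1163.35 + 100.000 = 1263.35 µg/L·hr
F = (AUC_ev/D_ev)/(AUC_iv/D_iv) = (1263.35/500)/(2297.033/200) = 2.5267/11.485165 = 0.2200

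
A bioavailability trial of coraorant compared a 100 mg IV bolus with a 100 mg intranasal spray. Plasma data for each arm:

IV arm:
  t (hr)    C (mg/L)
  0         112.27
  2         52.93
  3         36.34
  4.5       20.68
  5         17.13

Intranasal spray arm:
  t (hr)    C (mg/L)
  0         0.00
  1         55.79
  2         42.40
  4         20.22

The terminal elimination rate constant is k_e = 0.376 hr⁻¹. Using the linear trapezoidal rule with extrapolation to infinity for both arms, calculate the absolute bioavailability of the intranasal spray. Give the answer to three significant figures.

F = 0.629

Trapezoidal AUC_0→5 (IV):
  [0→2]: (112.27+52.93)/2 × 2 = 165.2
  [2→3]: (52.93+36.34)/2 × 1 = 44.635
  [3→4.5]: (36.34+20.68)/2 × 1.5 = 42.765
  [4.5→5]: (20.68+17.13)/2 × 0.5 = 9.4525
  Sum = 262.0525 mg/L·hr
IV tail: 17.13/0.376 = 45.559; AUC_iv,0→∞ = 262.0525 + 45.559 = 307.6115 mg/L·hr
Trapezoidal AUC_0→4 (intranasal spray):
  [0→1]: (0.00+55.79)/2 × 1 = 27.895
  [1→2]: (55.79+42.40)/2 × 1 = 49.095
  [2→4]: (42.40+20.22)/2 × 2 = 62.62
  Sum = 139.61 mg/L·hr
intranasal spray tail: 20.22/0.376 = 53.777; AUC_ev,0→∞ = 139.61 + 53.777 = 193.387 mg/L·hr
F = (AUC_ev/D_ev)/(AUC_iv/D_iv) = (193.387/100)/(307.6115/100) = 1.93387/3.076115 = 0.6287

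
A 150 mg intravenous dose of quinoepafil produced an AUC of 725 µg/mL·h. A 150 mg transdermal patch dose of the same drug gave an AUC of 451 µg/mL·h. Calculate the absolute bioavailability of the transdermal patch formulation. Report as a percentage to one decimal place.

F = 62.2%

F = (AUC_ev / D_ev) / (AUC_iv / D_iv)
  = (451/150) / (725/150)
  = 3.00667 / 4.83333 = 0.6221
  = 62.21%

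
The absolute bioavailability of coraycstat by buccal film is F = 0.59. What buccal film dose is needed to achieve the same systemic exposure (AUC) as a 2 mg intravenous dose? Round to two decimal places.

D_buccal = 3.39 mg

For equal systemic exposure: F × D_ev = D_iv
D_ev = D_iv / F = 2 / 0.59 = 3.38983 mg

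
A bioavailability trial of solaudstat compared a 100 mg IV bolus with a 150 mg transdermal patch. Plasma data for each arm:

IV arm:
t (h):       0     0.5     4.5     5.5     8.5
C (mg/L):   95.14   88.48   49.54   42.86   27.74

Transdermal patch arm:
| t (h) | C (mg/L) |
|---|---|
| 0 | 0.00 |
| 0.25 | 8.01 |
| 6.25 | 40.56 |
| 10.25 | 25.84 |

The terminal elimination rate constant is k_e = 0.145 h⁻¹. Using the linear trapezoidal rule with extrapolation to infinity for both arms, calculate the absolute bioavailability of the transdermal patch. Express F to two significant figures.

F = 0.46

Trapezoidal AUC_0→8.5 (IV):
  [0→0.5]: (95.14+88.48)/2 × 0.5 = 45.905
  [0.5→4.5]: (88.48+49.54)/2 × 4 = 276.04
  [4.5→5.5]: (49.54+42.86)/2 × 1 = 46.2
  [5.5→8.5]: (42.86+27.74)/2 × 3 = 105.9
  Sum = 474.045 mg/L·h
IV tail: 27.74/0.145 = 191.310; AUC_iv,0→∞ = 474.045 + 191.310 = 665.355 mg/L·h
Trapezoidal AUC_0→10.25 (transdermal patch):
  [0→0.25]: (0.00+8.01)/2 × 0.25 = 1.00125
  [0.25→6.25]: (8.01+40.56)/2 × 6 = 145.71
  [6.25→10.25]: (40.56+25.84)/2 × 4 = 132.8
  Sum = 279.51125 mg/L·h
transdermal patch tail: 25.84/0.145 = 178.207; AUC_ev,0→∞ = 279.51125 + 178.207 = 457.71825 mg/L·h
F = (AUC_ev/D_ev)/(AUC_iv/D_iv) = (457.71825/150)/(665.355/100) = 3.051455/6.65355 = 0.4586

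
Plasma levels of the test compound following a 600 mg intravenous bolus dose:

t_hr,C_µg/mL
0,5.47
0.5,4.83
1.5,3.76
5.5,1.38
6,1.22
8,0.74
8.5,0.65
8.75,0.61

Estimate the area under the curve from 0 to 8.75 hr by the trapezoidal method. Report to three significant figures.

AUC = 20.3 µg/mL·hr

Trapezoidal AUC_0→8.75:
  [0→0.5]: (5.47+4.83)/2 × 0.5 = 2.575
  [0.5→1.5]: (4.83+3.76)/2 × 1 = 4.295
  [1.5→5.5]: (3.76+1.38)/2 × 4 = 10.28
  [5.5→6]: (1.38+1.22)/2 × 0.5 = 0.65
  [6→8]: (1.22+0.74)/2 × 2 = 1.96
  [8→8.5]: (0.74+0.65)/2 × 0.5 = 0.3475
  [8.5→8.75]: (0.65+0.61)/2 × 0.25 = 0.1575
  Sum = 20.265 µg/mL·hr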